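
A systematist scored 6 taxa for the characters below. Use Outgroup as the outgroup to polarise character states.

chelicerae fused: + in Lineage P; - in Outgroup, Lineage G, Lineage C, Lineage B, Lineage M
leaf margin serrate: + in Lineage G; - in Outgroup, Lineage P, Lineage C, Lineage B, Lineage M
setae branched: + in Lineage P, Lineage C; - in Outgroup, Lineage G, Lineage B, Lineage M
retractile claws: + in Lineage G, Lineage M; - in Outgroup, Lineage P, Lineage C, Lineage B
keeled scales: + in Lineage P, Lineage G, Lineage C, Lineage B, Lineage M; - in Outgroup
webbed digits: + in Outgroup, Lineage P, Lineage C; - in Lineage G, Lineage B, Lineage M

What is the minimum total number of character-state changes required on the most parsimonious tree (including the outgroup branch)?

6

Character polarity is set by the outgroup: the derived state is whichever differs from the outgroup's state, so for webbed digits the derived state is '-', and for the remaining characters it is '+'.
chelicerae fused (derived state '+') is unique to Lineage P (autapomorphy; uninformative for grouping).
leaf margin serrate: derived state '+' in Lineage G only — an autapomorphy, so it tells us nothing about relationships among taxa.
Only Lineage C and Lineage P show the derived state '+' for setae branched, supporting them as a clade.
retractile claws: derived state '+' in Lineage G and Lineage M only — synapomorphy for {Lineage G, Lineage M}.
keeled scales (derived state '+') is shared by all ingroup taxa — unites the whole ingroup.
Only Lineage B, Lineage G, and Lineage M show the derived state '-' for webbed digits, supporting them as a clade.
Most parsimonious ingroup topology: ((Lineage P,Lineage C),((Lineage G,Lineage M),Lineage B)).
Changes per character on this tree: chelicerae fused: 1; leaf margin serrate: 1; setae branched: 1; retractile claws: 1; keeled scales: 1; webbed digits: 1.
Total = 6.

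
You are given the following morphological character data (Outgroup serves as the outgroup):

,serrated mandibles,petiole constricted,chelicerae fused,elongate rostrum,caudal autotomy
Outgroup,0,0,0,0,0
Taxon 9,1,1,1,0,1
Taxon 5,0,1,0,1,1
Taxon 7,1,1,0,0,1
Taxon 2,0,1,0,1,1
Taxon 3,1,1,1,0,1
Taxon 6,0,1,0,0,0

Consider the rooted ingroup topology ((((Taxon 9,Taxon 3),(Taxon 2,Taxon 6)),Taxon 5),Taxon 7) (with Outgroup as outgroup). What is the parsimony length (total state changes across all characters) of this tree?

8

Map each character onto ((((Taxon 9,Taxon 3),(Taxon 2,Taxon 6)),Taxon 5),Taxon 7) (rooted by Outgroup) and count the minimum state changes it requires (Fitch parsimony):
serrated mandibles: 2; petiole constricted: 1; chelicerae fused: 1; elongate rostrum: 2; caudal autotomy: 2.
Total tree length = 8.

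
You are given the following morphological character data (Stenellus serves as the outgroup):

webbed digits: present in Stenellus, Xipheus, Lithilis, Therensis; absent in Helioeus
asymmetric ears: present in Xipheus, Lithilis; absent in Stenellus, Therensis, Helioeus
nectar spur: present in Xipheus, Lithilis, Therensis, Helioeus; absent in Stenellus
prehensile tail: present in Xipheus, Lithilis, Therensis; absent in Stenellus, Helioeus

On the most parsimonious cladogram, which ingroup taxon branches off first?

Character polarity is set by the outgroup: the derived state is whichever differs from the outgroup's state, so for webbed digits the derived state is 'absent', and for the remaining characters it is 'present'.
webbed digits (derived state 'absent') is unique to Helioeus (autapomorphy; uninformative for grouping).
Only Lithilis and Xipheus show the derived state 'present' for asymmetric ears, supporting them as a clade.
All ingroup taxa share the derived state 'present' for nectar spur; it defines the ingroup but does not resolve relationships within it.
prehensile tail: derived state 'present' in Lithilis, Therensis, and Xipheus only — synapomorphy for {Lithilis, Therensis, Xipheus}.
Most parsimonious ingroup topology: (((Xipheus,Lithilis),Therensis),Helioeus).
Helioeus is sister to the clade containing all other ingroup taxa, so it is the earliest-diverging (most basal) ingroup lineage.

Helioeus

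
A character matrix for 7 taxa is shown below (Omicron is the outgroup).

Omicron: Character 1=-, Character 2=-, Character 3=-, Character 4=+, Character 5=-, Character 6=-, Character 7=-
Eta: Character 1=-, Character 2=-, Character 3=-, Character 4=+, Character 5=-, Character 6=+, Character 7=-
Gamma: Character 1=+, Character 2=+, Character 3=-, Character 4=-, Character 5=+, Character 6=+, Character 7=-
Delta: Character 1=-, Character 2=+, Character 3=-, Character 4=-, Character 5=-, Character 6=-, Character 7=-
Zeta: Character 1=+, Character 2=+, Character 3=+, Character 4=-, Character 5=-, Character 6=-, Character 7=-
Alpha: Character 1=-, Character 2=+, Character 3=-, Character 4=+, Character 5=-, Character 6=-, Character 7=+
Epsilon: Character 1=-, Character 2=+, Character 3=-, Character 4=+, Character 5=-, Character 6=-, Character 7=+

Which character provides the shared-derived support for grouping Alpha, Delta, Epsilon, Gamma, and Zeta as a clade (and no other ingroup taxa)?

Character 2

Character polarity is set by the outgroup: the derived state is whichever differs from the outgroup's state, so for Character 4 the derived state is '-', and for the remaining characters it is '+'.
Only Gamma and Zeta show the derived state '+' for Character 1, supporting them as a clade.
Character 2 (derived state '+') is shared by Alpha, Delta, Epsilon, Gamma, and Zeta — a synapomorphy uniting that clade.
Character 3 (derived state '+') is unique to Zeta (autapomorphy; uninformative for grouping).
Character 4 (derived state '-') is shared by Delta, Gamma, and Zeta — a synapomorphy uniting that clade.
Character 5 (derived state '+') is unique to Gamma (autapomorphy; uninformative for grouping).
Character 6 (state '+') occurs in Eta and Gamma but conflicts with the nesting implied by the other characters — most parsimoniously interpreted as homoplasy.
Only Alpha and Epsilon show the derived state '+' for Character 7, supporting them as a clade.
Most parsimonious ingroup topology: (Eta,(((Gamma,Zeta),Delta),(Alpha,Epsilon))).
The clade {Alpha, Delta, Epsilon, Gamma, Zeta} is supported by Character 2: its derived state '+' occurs in exactly those taxa and in no other taxon (including the outgroup).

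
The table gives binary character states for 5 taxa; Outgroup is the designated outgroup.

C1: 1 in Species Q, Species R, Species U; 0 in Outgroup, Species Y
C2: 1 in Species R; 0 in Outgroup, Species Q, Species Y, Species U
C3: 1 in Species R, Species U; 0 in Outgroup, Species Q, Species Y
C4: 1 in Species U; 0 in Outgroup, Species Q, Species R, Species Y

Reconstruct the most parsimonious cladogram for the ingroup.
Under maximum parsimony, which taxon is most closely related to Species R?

Species U

The outgroup has state '0' for every character, so '1' is the derived state throughout.
C1: derived state '1' in Species Q, Species R, and Species U only — synapomorphy for {Species Q, Species R, Species U}.
C2: derived state '1' in Species R only — an autapomorphy, so it tells us nothing about relationships among taxa.
C3 (derived state '1') is shared by Species R and Species U — a synapomorphy uniting that clade.
C4: derived state '1' in Species U only — an autapomorphy, so it tells us nothing about relationships among taxa.
Most parsimonious ingroup topology: ((Species Q,(Species R,Species U)),Species Y).
Species R and Species U form a cherry on this tree, so they are sister taxa.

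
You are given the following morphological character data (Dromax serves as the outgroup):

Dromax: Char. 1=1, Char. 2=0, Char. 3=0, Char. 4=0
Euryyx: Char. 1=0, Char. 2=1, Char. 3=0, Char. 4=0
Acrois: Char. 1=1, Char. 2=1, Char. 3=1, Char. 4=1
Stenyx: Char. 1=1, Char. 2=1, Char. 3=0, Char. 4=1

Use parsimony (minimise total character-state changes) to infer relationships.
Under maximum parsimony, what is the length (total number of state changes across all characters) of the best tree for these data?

4

Character polarity is set by the outgroup: the derived state is whichever differs from the outgroup's state, so for Char. 1 the derived state is '0', and for the remaining characters it is '1'.
Char. 1 (derived state '0') is unique to Euryyx (autapomorphy; uninformative for grouping).
All ingroup taxa share the derived state '1' for Char. 2; it defines the ingroup but does not resolve relationships within it.
Char. 3: derived state '1' in Acrois only — an autapomorphy, so it tells us nothing about relationships among taxa.
Char. 4: derived state '1' in Acrois and Stenyx only — synapomorphy for {Acrois, Stenyx}.
Most parsimonious ingroup topology: (Euryyx,(Acrois,Stenyx)).
Changes per character on this tree: Char. 1: 1; Char. 2: 1; Char. 3: 1; Char. 4: 1.
Total = 4.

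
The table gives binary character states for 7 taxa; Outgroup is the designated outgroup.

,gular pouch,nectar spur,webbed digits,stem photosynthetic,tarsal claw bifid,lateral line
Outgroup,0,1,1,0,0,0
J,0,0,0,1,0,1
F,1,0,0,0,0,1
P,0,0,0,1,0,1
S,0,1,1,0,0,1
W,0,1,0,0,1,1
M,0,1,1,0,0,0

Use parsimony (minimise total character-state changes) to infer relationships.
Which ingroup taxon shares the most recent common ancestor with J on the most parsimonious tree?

P

Character polarity is set by the outgroup: the derived state is whichever differs from the outgroup's state, so for nectar spur, webbed digits the derived state is '0', and for the remaining characters it is '1'.
gular pouch (derived state '1') is unique to F (autapomorphy; uninformative for grouping).
Only F, J, and P show the derived state '0' for nectar spur, supporting them as a clade.
Only F, J, P, and W show the derived state '0' for webbed digits, supporting them as a clade.
Only J and P show the derived state '1' for stem photosynthetic, supporting them as a clade.
tarsal claw bifid: derived state '1' in W only — an autapomorphy, so it tells us nothing about relationships among taxa.
lateral line: derived state '1' in F, J, P, S, and W only — synapomorphy for {F, J, P, S, W}.
Most parsimonious ingroup topology: (((((J,P),F),W),S),M).
J and P form a cherry on this tree, so they are sister taxa.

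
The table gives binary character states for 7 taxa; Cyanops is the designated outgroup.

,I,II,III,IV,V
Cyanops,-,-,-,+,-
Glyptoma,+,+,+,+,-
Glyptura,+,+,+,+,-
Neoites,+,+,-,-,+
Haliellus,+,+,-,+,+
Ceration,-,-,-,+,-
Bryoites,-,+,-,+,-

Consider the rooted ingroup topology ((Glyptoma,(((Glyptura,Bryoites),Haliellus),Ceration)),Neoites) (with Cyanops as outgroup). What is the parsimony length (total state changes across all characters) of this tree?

10

Map each character onto ((Glyptoma,(((Glyptura,Bryoites),Haliellus),Ceration)),Neoites) (rooted by Cyanops) and count the minimum state changes it requires (Fitch parsimony):
I: 3; II: 2; III: 2; IV: 1; V: 2.
Total tree length = 10.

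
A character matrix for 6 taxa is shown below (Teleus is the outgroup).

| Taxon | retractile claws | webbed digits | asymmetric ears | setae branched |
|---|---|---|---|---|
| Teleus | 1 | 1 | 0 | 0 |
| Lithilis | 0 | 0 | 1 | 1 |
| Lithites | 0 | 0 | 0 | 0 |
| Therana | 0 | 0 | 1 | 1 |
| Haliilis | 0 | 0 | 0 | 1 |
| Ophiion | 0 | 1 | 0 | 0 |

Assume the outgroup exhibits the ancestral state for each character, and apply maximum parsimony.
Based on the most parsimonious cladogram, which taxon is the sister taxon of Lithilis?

Character polarity is set by the outgroup: the derived state is whichever differs from the outgroup's state, so for retractile claws, webbed digits the derived state is '0', and for the remaining characters it is '1'.
All ingroup taxa share the derived state '0' for retractile claws; it defines the ingroup but does not resolve relationships within it.
webbed digits: derived state '0' in Haliilis, Lithilis, Lithites, and Therana only — synapomorphy for {Haliilis, Lithilis, Lithites, Therana}.
asymmetric ears: derived state '1' in Lithilis and Therana only — synapomorphy for {Lithilis, Therana}.
Only Haliilis, Lithilis, and Therana show the derived state '1' for setae branched, supporting them as a clade.
Most parsimonious ingroup topology: ((((Lithilis,Therana),Haliilis),Lithites),Ophiion).
Lithilis and Therana form a cherry on this tree, so they are sister taxa.

Therana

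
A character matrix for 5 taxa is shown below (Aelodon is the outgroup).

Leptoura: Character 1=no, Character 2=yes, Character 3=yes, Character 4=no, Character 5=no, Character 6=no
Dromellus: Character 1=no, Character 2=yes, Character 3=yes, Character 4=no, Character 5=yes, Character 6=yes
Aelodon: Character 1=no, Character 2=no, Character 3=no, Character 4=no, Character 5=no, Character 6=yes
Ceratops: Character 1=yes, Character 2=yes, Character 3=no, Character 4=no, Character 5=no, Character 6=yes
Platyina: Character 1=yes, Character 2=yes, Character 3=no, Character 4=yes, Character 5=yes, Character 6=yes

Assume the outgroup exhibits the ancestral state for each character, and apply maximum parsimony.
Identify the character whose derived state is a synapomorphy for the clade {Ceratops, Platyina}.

Character polarity is set by the outgroup: the derived state is whichever differs from the outgroup's state, so for Character 6 the derived state is 'no', and for the remaining characters it is 'yes'.
Only Ceratops and Platyina show the derived state 'yes' for Character 1, supporting them as a clade.
All ingroup taxa share the derived state 'yes' for Character 2; it defines the ingroup but does not resolve relationships within it.
Character 3 (derived state 'yes') is shared by Dromellus and Leptoura — a synapomorphy uniting that clade.
Character 4: derived state 'yes' in Platyina only — an autapomorphy, so it tells us nothing about relationships among taxa.
Character 5 (state 'yes') occurs in Dromellus and Platyina but conflicts with the nesting implied by the other characters — most parsimoniously interpreted as homoplasy.
Character 6 (derived state 'no') is unique to Leptoura (autapomorphy; uninformative for grouping).
Most parsimonious ingroup topology: ((Leptoura,Dromellus),(Platyina,Ceratops)).
The clade {Ceratops, Platyina} is supported by Character 1: its derived state 'yes' occurs in exactly those taxa and in no other taxon (including the outgroup).

Character 1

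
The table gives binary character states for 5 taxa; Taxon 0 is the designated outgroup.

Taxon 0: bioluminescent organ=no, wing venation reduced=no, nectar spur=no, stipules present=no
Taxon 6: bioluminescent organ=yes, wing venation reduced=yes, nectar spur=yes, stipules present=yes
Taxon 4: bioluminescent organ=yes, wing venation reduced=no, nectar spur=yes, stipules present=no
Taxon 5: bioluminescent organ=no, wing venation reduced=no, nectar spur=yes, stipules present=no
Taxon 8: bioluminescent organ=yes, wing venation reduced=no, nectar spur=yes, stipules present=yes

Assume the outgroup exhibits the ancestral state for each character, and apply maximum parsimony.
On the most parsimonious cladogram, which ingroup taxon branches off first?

The outgroup has state 'no' for every character, so 'yes' is the derived state throughout.
bioluminescent organ: derived state 'yes' in Taxon 4, Taxon 6, and Taxon 8 only — synapomorphy for {Taxon 4, Taxon 6, Taxon 8}.
wing venation reduced (derived state 'yes') is unique to Taxon 6 (autapomorphy; uninformative for grouping).
nectar spur (derived state 'yes') is shared by all ingroup taxa — unites the whole ingroup.
Only Taxon 6 and Taxon 8 show the derived state 'yes' for stipules present, supporting them as a clade.
Most parsimonious ingroup topology: (((Taxon 6,Taxon 8),Taxon 4),Taxon 5).
Taxon 5 is sister to the clade containing all other ingroup taxa, so it is the earliest-diverging (most basal) ingroup lineage.

Taxon 5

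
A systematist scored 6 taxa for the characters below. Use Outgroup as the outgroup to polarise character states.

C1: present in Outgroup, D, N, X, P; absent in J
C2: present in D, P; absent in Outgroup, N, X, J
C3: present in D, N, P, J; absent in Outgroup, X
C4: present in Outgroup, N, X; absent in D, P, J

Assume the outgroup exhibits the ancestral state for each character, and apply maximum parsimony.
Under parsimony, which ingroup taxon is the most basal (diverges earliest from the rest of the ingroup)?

Character polarity is set by the outgroup: the derived state is whichever differs from the outgroup's state, so for C1, C4 the derived state is 'absent', and for the remaining characters it is 'present'.
C1 (derived state 'absent') is unique to J (autapomorphy; uninformative for grouping).
C2: derived state 'present' in D and P only — synapomorphy for {D, P}.
C3 (derived state 'present') is shared by D, J, N, and P — a synapomorphy uniting that clade.
C4: derived state 'absent' in D, J, and P only — synapomorphy for {D, J, P}.
Most parsimonious ingroup topology: ((((D,P),J),N),X).
X is sister to the clade containing all other ingroup taxa, so it is the earliest-diverging (most basal) ingroup lineage.

X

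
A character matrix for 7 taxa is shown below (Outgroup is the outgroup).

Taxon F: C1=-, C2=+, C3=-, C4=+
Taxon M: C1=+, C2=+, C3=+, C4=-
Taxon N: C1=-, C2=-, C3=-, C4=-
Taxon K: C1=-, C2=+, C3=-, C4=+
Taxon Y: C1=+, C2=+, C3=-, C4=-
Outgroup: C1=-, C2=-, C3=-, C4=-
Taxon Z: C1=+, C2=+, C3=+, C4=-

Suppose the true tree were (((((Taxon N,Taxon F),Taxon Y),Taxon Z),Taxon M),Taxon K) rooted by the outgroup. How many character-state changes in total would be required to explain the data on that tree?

8

Map each character onto (((((Taxon N,Taxon F),Taxon Y),Taxon Z),Taxon M),Taxon K) (rooted by Outgroup) and count the minimum state changes it requires (Fitch parsimony):
C1: 2; C2: 2; C3: 2; C4: 2.
Total tree length = 8.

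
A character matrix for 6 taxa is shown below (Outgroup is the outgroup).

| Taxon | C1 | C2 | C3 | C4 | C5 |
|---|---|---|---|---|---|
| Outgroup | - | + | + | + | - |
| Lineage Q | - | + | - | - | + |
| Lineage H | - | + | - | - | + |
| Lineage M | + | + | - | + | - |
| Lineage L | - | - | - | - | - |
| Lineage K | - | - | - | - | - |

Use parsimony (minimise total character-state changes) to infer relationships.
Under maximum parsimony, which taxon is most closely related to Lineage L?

Lineage K

Character polarity is set by the outgroup: the derived state is whichever differs from the outgroup's state, so for C2, C3, C4 the derived state is '-', and for the remaining characters it is '+'.
C1 (derived state '+') is unique to Lineage M (autapomorphy; uninformative for grouping).
Only Lineage K and Lineage L show the derived state '-' for C2, supporting them as a clade.
All ingroup taxa share the derived state '-' for C3; it defines the ingroup but does not resolve relationships within it.
C4: derived state '-' in Lineage H, Lineage K, Lineage L, and Lineage Q only — synapomorphy for {Lineage H, Lineage K, Lineage L, Lineage Q}.
Only Lineage H and Lineage Q show the derived state '+' for C5, supporting them as a clade.
Most parsimonious ingroup topology: (((Lineage Q,Lineage H),(Lineage L,Lineage K)),Lineage M).
Lineage L and Lineage K form a cherry on this tree, so they are sister taxa.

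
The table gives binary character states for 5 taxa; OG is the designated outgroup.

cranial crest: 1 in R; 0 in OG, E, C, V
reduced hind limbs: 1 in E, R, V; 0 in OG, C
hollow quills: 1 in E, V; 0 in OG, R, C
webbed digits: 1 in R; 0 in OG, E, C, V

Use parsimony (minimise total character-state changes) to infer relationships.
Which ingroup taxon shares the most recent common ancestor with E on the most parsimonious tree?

The outgroup has state '0' for every character, so '1' is the derived state throughout.
cranial crest (derived state '1') is unique to R (autapomorphy; uninformative for grouping).
reduced hind limbs (derived state '1') is shared by E, R, and V — a synapomorphy uniting that clade.
hollow quills: derived state '1' in E and V only — synapomorphy for {E, V}.
webbed digits: derived state '1' in R only — an autapomorphy, so it tells us nothing about relationships among taxa.
Most parsimonious ingroup topology: (((E,V),R),C).
E and V form a cherry on this tree, so they are sister taxa.

V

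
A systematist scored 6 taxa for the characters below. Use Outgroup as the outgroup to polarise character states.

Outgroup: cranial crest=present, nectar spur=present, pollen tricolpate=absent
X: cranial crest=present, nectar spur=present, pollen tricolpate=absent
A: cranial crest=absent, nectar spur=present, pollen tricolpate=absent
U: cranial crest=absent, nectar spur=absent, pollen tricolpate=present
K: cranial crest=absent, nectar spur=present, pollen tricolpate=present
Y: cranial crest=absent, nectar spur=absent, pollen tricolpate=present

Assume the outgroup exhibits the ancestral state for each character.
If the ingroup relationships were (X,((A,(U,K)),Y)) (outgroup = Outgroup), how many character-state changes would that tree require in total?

5

Map each character onto (X,((A,(U,K)),Y)) (rooted by Outgroup) and count the minimum state changes it requires (Fitch parsimony):
cranial crest: 1; nectar spur: 2; pollen tricolpate: 2.
Total tree length = 5.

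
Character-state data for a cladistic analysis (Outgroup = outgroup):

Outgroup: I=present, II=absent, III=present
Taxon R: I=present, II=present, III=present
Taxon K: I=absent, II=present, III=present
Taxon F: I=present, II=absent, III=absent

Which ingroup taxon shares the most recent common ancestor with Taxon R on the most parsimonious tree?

Taxon K

Character polarity is set by the outgroup: the derived state is whichever differs from the outgroup's state, so for I, III the derived state is 'absent', and for the remaining characters it is 'present'.
I: derived state 'absent' in Taxon K only — an autapomorphy, so it tells us nothing about relationships among taxa.
II (derived state 'present') is shared by Taxon K and Taxon R — a synapomorphy uniting that clade.
III (derived state 'absent') is unique to Taxon F (autapomorphy; uninformative for grouping).
Most parsimonious ingroup topology: ((Taxon R,Taxon K),Taxon F).
Taxon R and Taxon K form a cherry on this tree, so they are sister taxa.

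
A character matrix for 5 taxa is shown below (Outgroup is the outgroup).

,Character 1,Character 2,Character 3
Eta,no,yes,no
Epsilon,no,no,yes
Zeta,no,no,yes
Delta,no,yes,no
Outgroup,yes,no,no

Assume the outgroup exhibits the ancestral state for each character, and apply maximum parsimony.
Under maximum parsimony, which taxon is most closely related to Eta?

Delta

Character polarity is set by the outgroup: the derived state is whichever differs from the outgroup's state, so for Character 1 the derived state is 'no', and for the remaining characters it is 'yes'.
All ingroup taxa share the derived state 'no' for Character 1; it defines the ingroup but does not resolve relationships within it.
Only Delta and Eta show the derived state 'yes' for Character 2, supporting them as a clade.
Character 3 (derived state 'yes') is shared by Epsilon and Zeta — a synapomorphy uniting that clade.
Most parsimonious ingroup topology: ((Delta,Eta),(Epsilon,Zeta)).
Eta and Delta form a cherry on this tree, so they are sister taxa.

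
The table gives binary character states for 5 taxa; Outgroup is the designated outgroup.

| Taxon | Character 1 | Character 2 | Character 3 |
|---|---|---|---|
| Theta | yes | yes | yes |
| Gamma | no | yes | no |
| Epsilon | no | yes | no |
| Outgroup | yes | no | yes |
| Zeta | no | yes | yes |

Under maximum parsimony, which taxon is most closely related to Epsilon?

Gamma

Character polarity is set by the outgroup: the derived state is whichever differs from the outgroup's state, so for Character 1, Character 3 the derived state is 'no', and for the remaining characters it is 'yes'.
Character 1 (derived state 'no') is shared by Epsilon, Gamma, and Zeta — a synapomorphy uniting that clade.
Character 2 (derived state 'yes') is shared by all ingroup taxa — unites the whole ingroup.
Character 3 (derived state 'no') is shared by Epsilon and Gamma — a synapomorphy uniting that clade.
Most parsimonious ingroup topology: (((Gamma,Epsilon),Zeta),Theta).
Epsilon and Gamma form a cherry on this tree, so they are sister taxa.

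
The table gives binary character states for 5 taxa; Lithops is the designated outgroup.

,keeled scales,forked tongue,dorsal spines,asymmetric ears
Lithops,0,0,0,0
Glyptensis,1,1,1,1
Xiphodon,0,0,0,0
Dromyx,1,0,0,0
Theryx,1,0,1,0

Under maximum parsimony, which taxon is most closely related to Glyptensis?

Theryx

The outgroup has state '0' for every character, so '1' is the derived state throughout.
Only Dromyx, Glyptensis, and Theryx show the derived state '1' for keeled scales, supporting them as a clade.
forked tongue: derived state '1' in Glyptensis only — an autapomorphy, so it tells us nothing about relationships among taxa.
Only Glyptensis and Theryx show the derived state '1' for dorsal spines, supporting them as a clade.
asymmetric ears: derived state '1' in Glyptensis only — an autapomorphy, so it tells us nothing about relationships among taxa.
Most parsimonious ingroup topology: (((Glyptensis,Theryx),Dromyx),Xiphodon).
Glyptensis and Theryx form a cherry on this tree, so they are sister taxa.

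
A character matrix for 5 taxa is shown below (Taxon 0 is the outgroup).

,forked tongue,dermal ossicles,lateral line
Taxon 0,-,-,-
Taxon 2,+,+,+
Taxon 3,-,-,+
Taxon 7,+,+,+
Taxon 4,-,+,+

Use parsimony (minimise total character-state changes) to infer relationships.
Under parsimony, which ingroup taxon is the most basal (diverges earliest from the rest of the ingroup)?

The outgroup has state '-' for every character, so '+' is the derived state throughout.
forked tongue: derived state '+' in Taxon 2 and Taxon 7 only — synapomorphy for {Taxon 2, Taxon 7}.
dermal ossicles: derived state '+' in Taxon 2, Taxon 4, and Taxon 7 only — synapomorphy for {Taxon 2, Taxon 4, Taxon 7}.
lateral line (derived state '+') is shared by all ingroup taxa — unites the whole ingroup.
Most parsimonious ingroup topology: (((Taxon 2,Taxon 7),Taxon 4),Taxon 3).
Taxon 3 is sister to the clade containing all other ingroup taxa, so it is the earliest-diverging (most basal) ingroup lineage.

Taxon 3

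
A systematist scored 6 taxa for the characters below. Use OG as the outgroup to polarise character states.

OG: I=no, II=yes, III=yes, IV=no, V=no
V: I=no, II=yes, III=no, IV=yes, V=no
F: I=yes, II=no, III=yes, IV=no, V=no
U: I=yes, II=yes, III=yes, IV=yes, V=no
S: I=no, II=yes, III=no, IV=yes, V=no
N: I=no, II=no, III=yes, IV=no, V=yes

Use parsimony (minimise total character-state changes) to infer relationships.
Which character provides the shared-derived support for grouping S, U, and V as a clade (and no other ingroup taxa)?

Character polarity is set by the outgroup: the derived state is whichever differs from the outgroup's state, so for II, III the derived state is 'no', and for the remaining characters it is 'yes'.
I groups F and U, which is incompatible with the clades supported by the remaining characters; treating it as convergent (homoplasy) costs fewer steps than any alternative tree.
II: derived state 'no' in F and N only — synapomorphy for {F, N}.
III (derived state 'no') is shared by S and V — a synapomorphy uniting that clade.
IV: derived state 'yes' in S, U, and V only — synapomorphy for {S, U, V}.
V: derived state 'yes' in N only — an autapomorphy, so it tells us nothing about relationships among taxa.
Most parsimonious ingroup topology: (((V,S),U),(F,N)).
The clade {S, U, V} is supported by IV: its derived state 'yes' occurs in exactly those taxa and in no other taxon (including the outgroup).

IV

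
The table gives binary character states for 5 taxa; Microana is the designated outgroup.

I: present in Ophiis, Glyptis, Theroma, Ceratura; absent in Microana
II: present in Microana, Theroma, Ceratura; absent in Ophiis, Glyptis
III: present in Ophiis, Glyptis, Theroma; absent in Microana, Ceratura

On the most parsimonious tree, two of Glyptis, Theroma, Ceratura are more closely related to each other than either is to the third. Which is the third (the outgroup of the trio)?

Ceratura

Character polarity is set by the outgroup: the derived state is whichever differs from the outgroup's state, so for II the derived state is 'absent', and for the remaining characters it is 'present'.
All ingroup taxa share the derived state 'present' for I; it defines the ingroup but does not resolve relationships within it.
II: derived state 'absent' in Glyptis and Ophiis only — synapomorphy for {Glyptis, Ophiis}.
III (derived state 'present') is shared by Glyptis, Ophiis, and Theroma — a synapomorphy uniting that clade.
Most parsimonious ingroup topology: (((Ophiis,Glyptis),Theroma),Ceratura).
Theroma and Glyptis share a more recent common ancestor with each other than either does with Ceratura, so Ceratura is the least closely related of the three.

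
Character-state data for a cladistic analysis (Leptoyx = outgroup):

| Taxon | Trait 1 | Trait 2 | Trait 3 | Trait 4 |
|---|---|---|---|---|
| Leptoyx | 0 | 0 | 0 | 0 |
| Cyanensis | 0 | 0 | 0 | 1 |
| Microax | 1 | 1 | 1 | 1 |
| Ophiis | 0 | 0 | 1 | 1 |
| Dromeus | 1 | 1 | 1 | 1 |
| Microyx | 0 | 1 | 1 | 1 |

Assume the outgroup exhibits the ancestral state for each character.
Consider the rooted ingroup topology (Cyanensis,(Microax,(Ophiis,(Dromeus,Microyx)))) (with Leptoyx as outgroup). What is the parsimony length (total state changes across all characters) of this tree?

Map each character onto (Cyanensis,(Microax,(Ophiis,(Dromeus,Microyx)))) (rooted by Leptoyx) and count the minimum state changes it requires (Fitch parsimony):
Trait 1: 2; Trait 2: 2; Trait 3: 1; Trait 4: 1.
Total tree length = 6.

6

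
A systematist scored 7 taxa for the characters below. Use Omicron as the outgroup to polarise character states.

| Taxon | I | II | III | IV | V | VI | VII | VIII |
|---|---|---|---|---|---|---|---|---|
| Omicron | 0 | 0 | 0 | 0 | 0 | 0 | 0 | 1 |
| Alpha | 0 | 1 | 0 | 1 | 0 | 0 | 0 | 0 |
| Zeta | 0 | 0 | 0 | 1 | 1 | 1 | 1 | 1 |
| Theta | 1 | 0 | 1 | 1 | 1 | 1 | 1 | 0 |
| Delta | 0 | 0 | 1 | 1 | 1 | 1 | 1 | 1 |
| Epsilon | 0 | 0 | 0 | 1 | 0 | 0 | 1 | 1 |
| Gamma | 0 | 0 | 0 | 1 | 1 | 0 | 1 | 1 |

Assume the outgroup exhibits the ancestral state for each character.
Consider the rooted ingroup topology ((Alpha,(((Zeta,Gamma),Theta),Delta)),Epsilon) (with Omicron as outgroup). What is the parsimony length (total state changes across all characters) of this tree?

Map each character onto ((Alpha,(((Zeta,Gamma),Theta),Delta)),Epsilon) (rooted by Omicron) and count the minimum state changes it requires (Fitch parsimony):
I: 1; II: 1; III: 2; IV: 1; V: 1; VI: 2; VII: 2; VIII: 2.
Total tree length = 12.

12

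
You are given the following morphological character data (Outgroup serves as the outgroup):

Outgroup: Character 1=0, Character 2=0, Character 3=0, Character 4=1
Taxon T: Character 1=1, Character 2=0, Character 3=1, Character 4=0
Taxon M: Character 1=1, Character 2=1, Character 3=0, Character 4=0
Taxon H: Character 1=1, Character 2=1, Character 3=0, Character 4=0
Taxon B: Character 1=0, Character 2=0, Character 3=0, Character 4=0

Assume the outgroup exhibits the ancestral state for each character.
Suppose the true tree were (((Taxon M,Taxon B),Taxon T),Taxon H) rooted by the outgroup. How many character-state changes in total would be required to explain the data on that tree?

6

Map each character onto (((Taxon M,Taxon B),Taxon T),Taxon H) (rooted by Outgroup) and count the minimum state changes it requires (Fitch parsimony):
Character 1: 2; Character 2: 2; Character 3: 1; Character 4: 1.
Total tree length = 6.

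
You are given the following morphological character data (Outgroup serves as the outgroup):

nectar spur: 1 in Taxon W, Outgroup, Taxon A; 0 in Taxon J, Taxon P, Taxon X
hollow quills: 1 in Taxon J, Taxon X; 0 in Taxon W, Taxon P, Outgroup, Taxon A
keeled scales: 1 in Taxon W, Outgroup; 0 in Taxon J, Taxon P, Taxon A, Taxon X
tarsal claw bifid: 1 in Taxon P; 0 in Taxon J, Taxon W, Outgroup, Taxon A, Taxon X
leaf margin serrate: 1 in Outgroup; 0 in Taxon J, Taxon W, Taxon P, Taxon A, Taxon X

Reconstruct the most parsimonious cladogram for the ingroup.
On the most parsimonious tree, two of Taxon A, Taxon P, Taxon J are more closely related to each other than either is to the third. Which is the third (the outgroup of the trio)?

Taxon A

Character polarity is set by the outgroup: the derived state is whichever differs from the outgroup's state, so for nectar spur, keeled scales, leaf margin serrate the derived state is '0', and for the remaining characters it is '1'.
Only Taxon J, Taxon P, and Taxon X show the derived state '0' for nectar spur, supporting them as a clade.
hollow quills: derived state '1' in Taxon J and Taxon X only — synapomorphy for {Taxon J, Taxon X}.
Only Taxon A, Taxon J, Taxon P, and Taxon X show the derived state '0' for keeled scales, supporting them as a clade.
tarsal claw bifid (derived state '1') is unique to Taxon P (autapomorphy; uninformative for grouping).
leaf margin serrate (derived state '0') is shared by all ingroup taxa — unites the whole ingroup.
Most parsimonious ingroup topology: ((((Taxon X,Taxon J),Taxon P),Taxon A),Taxon W).
Taxon J and Taxon P share a more recent common ancestor with each other than either does with Taxon A, so Taxon A is the least closely related of the three.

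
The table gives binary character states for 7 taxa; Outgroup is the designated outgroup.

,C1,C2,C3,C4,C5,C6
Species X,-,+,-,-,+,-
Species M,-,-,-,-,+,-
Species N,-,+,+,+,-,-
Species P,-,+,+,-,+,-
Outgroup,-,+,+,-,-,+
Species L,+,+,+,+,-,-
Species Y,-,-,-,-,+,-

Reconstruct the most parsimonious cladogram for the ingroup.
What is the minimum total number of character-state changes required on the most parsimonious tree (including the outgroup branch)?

6

Character polarity is set by the outgroup: the derived state is whichever differs from the outgroup's state, so for C2, C3, C6 the derived state is '-', and for the remaining characters it is '+'.
C1: derived state '+' in Species L only — an autapomorphy, so it tells us nothing about relationships among taxa.
C2 (derived state '-') is shared by Species M and Species Y — a synapomorphy uniting that clade.
C3: derived state '-' in Species M, Species X, and Species Y only — synapomorphy for {Species M, Species X, Species Y}.
Only Species L and Species N show the derived state '+' for C4, supporting them as a clade.
Only Species M, Species P, Species X, and Species Y show the derived state '+' for C5, supporting them as a clade.
C6 (derived state '-') is shared by all ingroup taxa — unites the whole ingroup.
Most parsimonious ingroup topology: (((Species X,(Species Y,Species M)),Species P),(Species L,Species N)).
Changes per character on this tree: C1: 1; C2: 1; C3: 1; C4: 1; C5: 1; C6: 1.
Total = 6.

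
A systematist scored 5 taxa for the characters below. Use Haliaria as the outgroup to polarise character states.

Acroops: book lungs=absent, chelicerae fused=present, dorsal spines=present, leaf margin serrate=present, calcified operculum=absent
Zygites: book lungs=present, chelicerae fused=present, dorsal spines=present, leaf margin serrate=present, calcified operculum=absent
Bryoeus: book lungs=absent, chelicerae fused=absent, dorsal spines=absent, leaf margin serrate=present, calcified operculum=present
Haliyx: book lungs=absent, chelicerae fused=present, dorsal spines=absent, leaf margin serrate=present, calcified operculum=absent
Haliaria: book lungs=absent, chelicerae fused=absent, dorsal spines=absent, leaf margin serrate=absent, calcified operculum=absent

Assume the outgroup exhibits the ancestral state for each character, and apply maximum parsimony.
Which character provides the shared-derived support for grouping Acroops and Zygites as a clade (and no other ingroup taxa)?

The outgroup has state 'absent' for every character, so 'present' is the derived state throughout.
book lungs (derived state 'present') is unique to Zygites (autapomorphy; uninformative for grouping).
Only Acroops, Haliyx, and Zygites show the derived state 'present' for chelicerae fused, supporting them as a clade.
dorsal spines: derived state 'present' in Acroops and Zygites only — synapomorphy for {Acroops, Zygites}.
leaf margin serrate (derived state 'present') is shared by all ingroup taxa — unites the whole ingroup.
calcified operculum (derived state 'present') is unique to Bryoeus (autapomorphy; uninformative for grouping).
Most parsimonious ingroup topology: (((Zygites,Acroops),Haliyx),Bryoeus).
The clade {Acroops, Zygites} is supported by dorsal spines: its derived state 'present' occurs in exactly those taxa and in no other taxon (including the outgroup).

dorsal spines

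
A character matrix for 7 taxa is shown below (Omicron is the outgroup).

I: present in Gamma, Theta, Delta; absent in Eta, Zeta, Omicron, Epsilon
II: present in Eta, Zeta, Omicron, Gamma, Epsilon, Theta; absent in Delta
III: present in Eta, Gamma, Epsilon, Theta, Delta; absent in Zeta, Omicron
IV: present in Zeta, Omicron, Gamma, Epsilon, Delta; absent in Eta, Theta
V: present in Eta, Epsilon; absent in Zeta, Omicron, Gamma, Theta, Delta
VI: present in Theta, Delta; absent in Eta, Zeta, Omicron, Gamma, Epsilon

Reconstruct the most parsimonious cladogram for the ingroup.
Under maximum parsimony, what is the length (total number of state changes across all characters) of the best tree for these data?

7

Character polarity is set by the outgroup: the derived state is whichever differs from the outgroup's state, so for II, IV the derived state is 'absent', and for the remaining characters it is 'present'.
I (derived state 'present') is shared by Delta, Gamma, and Theta — a synapomorphy uniting that clade.
II (derived state 'absent') is unique to Delta (autapomorphy; uninformative for grouping).
III (derived state 'present') is shared by Delta, Epsilon, Eta, Gamma, and Theta — a synapomorphy uniting that clade.
IV groups Eta and Theta, which is incompatible with the clades supported by the remaining characters; treating it as convergent (homoplasy) costs fewer steps than any alternative tree.
V (derived state 'present') is shared by Epsilon and Eta — a synapomorphy uniting that clade.
Only Delta and Theta show the derived state 'present' for VI, supporting them as a clade.
Most parsimonious ingroup topology: (((Gamma,(Theta,Delta)),(Epsilon,Eta)),Zeta).
Changes per character on this tree: I: 1; II: 1; III: 1; IV: 2; V: 1; VI: 1.
Total = 7.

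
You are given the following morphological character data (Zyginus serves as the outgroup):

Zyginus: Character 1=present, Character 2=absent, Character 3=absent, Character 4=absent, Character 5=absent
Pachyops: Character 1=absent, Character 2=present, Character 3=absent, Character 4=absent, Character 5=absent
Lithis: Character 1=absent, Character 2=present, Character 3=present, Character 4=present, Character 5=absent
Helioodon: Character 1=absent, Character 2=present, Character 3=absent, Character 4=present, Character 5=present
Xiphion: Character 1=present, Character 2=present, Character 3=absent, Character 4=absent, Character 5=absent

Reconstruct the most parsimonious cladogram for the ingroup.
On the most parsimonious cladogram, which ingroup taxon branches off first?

Xiphion

Character polarity is set by the outgroup: the derived state is whichever differs from the outgroup's state, so for Character 1 the derived state is 'absent', and for the remaining characters it is 'present'.
Character 1 (derived state 'absent') is shared by Helioodon, Lithis, and Pachyops — a synapomorphy uniting that clade.
Character 2 (derived state 'present') is shared by all ingroup taxa — unites the whole ingroup.
Character 3 (derived state 'present') is unique to Lithis (autapomorphy; uninformative for grouping).
Only Helioodon and Lithis show the derived state 'present' for Character 4, supporting them as a clade.
Character 5 (derived state 'present') is unique to Helioodon (autapomorphy; uninformative for grouping).
Most parsimonious ingroup topology: ((Pachyops,(Lithis,Helioodon)),Xiphion).
Xiphion is sister to the clade containing all other ingroup taxa, so it is the earliest-diverging (most basal) ingroup lineage.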